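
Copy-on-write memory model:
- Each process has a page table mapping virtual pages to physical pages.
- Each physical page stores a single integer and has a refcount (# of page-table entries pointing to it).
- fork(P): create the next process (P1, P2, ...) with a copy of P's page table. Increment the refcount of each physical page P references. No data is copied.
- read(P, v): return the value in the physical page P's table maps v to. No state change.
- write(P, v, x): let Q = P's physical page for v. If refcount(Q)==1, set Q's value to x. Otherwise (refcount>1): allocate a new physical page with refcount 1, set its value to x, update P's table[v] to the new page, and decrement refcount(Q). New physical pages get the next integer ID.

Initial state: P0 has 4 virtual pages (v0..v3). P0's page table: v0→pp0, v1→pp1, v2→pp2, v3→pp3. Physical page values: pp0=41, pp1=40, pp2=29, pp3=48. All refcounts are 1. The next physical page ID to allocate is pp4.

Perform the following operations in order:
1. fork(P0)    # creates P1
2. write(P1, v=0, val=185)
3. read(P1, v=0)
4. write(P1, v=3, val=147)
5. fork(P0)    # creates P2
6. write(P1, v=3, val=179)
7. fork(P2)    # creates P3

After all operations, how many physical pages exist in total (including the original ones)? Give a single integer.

Answer: 6

Derivation:
Op 1: fork(P0) -> P1. 4 ppages; refcounts: pp0:2 pp1:2 pp2:2 pp3:2
Op 2: write(P1, v0, 185). refcount(pp0)=2>1 -> COPY to pp4. 5 ppages; refcounts: pp0:1 pp1:2 pp2:2 pp3:2 pp4:1
Op 3: read(P1, v0) -> 185. No state change.
Op 4: write(P1, v3, 147). refcount(pp3)=2>1 -> COPY to pp5. 6 ppages; refcounts: pp0:1 pp1:2 pp2:2 pp3:1 pp4:1 pp5:1
Op 5: fork(P0) -> P2. 6 ppages; refcounts: pp0:2 pp1:3 pp2:3 pp3:2 pp4:1 pp5:1
Op 6: write(P1, v3, 179). refcount(pp5)=1 -> write in place. 6 ppages; refcounts: pp0:2 pp1:3 pp2:3 pp3:2 pp4:1 pp5:1
Op 7: fork(P2) -> P3. 6 ppages; refcounts: pp0:3 pp1:4 pp2:4 pp3:3 pp4:1 pp5:1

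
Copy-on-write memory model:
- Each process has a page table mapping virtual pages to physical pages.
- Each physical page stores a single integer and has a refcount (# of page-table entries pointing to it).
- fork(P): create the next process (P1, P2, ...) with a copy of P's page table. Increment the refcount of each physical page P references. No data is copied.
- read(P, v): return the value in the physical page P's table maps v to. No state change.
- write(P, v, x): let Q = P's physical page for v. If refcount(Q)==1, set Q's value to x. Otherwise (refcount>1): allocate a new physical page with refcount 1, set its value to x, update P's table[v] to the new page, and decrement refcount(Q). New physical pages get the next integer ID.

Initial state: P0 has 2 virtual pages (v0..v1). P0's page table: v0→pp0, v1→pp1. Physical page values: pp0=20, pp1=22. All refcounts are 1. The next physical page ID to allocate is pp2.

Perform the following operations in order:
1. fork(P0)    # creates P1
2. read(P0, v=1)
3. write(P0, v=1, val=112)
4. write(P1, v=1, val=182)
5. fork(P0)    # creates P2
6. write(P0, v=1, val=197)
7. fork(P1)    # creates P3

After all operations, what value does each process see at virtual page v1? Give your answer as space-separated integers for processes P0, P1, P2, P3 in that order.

Op 1: fork(P0) -> P1. 2 ppages; refcounts: pp0:2 pp1:2
Op 2: read(P0, v1) -> 22. No state change.
Op 3: write(P0, v1, 112). refcount(pp1)=2>1 -> COPY to pp2. 3 ppages; refcounts: pp0:2 pp1:1 pp2:1
Op 4: write(P1, v1, 182). refcount(pp1)=1 -> write in place. 3 ppages; refcounts: pp0:2 pp1:1 pp2:1
Op 5: fork(P0) -> P2. 3 ppages; refcounts: pp0:3 pp1:1 pp2:2
Op 6: write(P0, v1, 197). refcount(pp2)=2>1 -> COPY to pp3. 4 ppages; refcounts: pp0:3 pp1:1 pp2:1 pp3:1
Op 7: fork(P1) -> P3. 4 ppages; refcounts: pp0:4 pp1:2 pp2:1 pp3:1
P0: v1 -> pp3 = 197
P1: v1 -> pp1 = 182
P2: v1 -> pp2 = 112
P3: v1 -> pp1 = 182

Answer: 197 182 112 182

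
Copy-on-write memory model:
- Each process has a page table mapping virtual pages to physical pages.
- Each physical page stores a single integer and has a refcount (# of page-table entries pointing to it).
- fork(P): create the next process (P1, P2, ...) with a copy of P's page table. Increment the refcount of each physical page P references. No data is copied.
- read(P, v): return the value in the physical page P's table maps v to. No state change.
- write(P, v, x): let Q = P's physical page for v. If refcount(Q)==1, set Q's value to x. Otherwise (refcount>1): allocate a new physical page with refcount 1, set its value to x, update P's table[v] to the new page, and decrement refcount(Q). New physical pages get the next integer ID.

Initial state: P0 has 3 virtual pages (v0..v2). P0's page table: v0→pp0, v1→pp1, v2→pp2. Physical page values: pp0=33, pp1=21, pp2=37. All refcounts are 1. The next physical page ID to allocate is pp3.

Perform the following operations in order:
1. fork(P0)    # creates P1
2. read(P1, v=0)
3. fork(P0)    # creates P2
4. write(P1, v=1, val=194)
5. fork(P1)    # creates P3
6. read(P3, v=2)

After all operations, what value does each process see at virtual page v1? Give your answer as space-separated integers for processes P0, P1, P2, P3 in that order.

Answer: 21 194 21 194

Derivation:
Op 1: fork(P0) -> P1. 3 ppages; refcounts: pp0:2 pp1:2 pp2:2
Op 2: read(P1, v0) -> 33. No state change.
Op 3: fork(P0) -> P2. 3 ppages; refcounts: pp0:3 pp1:3 pp2:3
Op 4: write(P1, v1, 194). refcount(pp1)=3>1 -> COPY to pp3. 4 ppages; refcounts: pp0:3 pp1:2 pp2:3 pp3:1
Op 5: fork(P1) -> P3. 4 ppages; refcounts: pp0:4 pp1:2 pp2:4 pp3:2
Op 6: read(P3, v2) -> 37. No state change.
P0: v1 -> pp1 = 21
P1: v1 -> pp3 = 194
P2: v1 -> pp1 = 21
P3: v1 -> pp3 = 194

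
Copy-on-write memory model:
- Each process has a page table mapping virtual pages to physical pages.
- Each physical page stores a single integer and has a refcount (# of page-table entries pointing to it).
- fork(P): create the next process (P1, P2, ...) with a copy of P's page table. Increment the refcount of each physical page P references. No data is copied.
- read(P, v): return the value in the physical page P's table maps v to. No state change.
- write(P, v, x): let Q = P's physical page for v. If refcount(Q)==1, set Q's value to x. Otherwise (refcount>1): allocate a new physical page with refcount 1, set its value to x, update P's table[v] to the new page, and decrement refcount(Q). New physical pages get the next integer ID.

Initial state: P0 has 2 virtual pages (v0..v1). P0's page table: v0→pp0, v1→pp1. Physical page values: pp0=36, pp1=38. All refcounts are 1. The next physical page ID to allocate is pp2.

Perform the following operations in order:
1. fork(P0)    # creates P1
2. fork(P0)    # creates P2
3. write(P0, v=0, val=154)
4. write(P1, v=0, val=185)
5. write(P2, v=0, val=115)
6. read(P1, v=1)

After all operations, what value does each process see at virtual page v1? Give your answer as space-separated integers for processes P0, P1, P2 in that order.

Op 1: fork(P0) -> P1. 2 ppages; refcounts: pp0:2 pp1:2
Op 2: fork(P0) -> P2. 2 ppages; refcounts: pp0:3 pp1:3
Op 3: write(P0, v0, 154). refcount(pp0)=3>1 -> COPY to pp2. 3 ppages; refcounts: pp0:2 pp1:3 pp2:1
Op 4: write(P1, v0, 185). refcount(pp0)=2>1 -> COPY to pp3. 4 ppages; refcounts: pp0:1 pp1:3 pp2:1 pp3:1
Op 5: write(P2, v0, 115). refcount(pp0)=1 -> write in place. 4 ppages; refcounts: pp0:1 pp1:3 pp2:1 pp3:1
Op 6: read(P1, v1) -> 38. No state change.
P0: v1 -> pp1 = 38
P1: v1 -> pp1 = 38
P2: v1 -> pp1 = 38

Answer: 38 38 38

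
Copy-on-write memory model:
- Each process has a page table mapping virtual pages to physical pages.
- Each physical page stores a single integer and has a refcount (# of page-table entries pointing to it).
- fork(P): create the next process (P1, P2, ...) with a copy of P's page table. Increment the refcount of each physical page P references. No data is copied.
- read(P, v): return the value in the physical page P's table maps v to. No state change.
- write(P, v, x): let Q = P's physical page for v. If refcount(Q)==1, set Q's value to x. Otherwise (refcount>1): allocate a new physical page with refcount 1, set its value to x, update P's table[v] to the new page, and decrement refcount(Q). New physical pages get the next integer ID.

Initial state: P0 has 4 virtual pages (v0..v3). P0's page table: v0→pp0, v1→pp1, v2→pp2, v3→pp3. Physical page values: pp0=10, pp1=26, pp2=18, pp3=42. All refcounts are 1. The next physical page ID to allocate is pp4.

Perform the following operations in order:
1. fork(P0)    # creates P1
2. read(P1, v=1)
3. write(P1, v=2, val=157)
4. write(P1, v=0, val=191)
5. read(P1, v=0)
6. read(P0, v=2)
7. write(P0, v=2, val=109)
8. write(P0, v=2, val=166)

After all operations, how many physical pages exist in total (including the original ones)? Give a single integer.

Answer: 6

Derivation:
Op 1: fork(P0) -> P1. 4 ppages; refcounts: pp0:2 pp1:2 pp2:2 pp3:2
Op 2: read(P1, v1) -> 26. No state change.
Op 3: write(P1, v2, 157). refcount(pp2)=2>1 -> COPY to pp4. 5 ppages; refcounts: pp0:2 pp1:2 pp2:1 pp3:2 pp4:1
Op 4: write(P1, v0, 191). refcount(pp0)=2>1 -> COPY to pp5. 6 ppages; refcounts: pp0:1 pp1:2 pp2:1 pp3:2 pp4:1 pp5:1
Op 5: read(P1, v0) -> 191. No state change.
Op 6: read(P0, v2) -> 18. No state change.
Op 7: write(P0, v2, 109). refcount(pp2)=1 -> write in place. 6 ppages; refcounts: pp0:1 pp1:2 pp2:1 pp3:2 pp4:1 pp5:1
Op 8: write(P0, v2, 166). refcount(pp2)=1 -> write in place. 6 ppages; refcounts: pp0:1 pp1:2 pp2:1 pp3:2 pp4:1 pp5:1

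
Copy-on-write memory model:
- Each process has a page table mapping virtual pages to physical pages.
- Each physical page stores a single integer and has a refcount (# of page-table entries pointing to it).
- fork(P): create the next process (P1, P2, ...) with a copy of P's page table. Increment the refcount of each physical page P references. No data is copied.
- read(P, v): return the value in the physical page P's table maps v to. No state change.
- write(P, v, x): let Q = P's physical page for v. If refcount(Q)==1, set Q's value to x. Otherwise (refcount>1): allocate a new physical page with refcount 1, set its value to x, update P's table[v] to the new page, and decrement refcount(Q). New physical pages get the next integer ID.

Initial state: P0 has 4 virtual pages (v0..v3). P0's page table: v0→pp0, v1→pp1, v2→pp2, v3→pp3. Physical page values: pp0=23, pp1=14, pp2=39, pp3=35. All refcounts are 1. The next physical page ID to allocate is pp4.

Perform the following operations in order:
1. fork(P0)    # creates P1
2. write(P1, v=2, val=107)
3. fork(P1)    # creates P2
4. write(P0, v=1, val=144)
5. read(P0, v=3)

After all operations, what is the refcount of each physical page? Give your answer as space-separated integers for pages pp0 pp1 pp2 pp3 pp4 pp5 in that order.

Op 1: fork(P0) -> P1. 4 ppages; refcounts: pp0:2 pp1:2 pp2:2 pp3:2
Op 2: write(P1, v2, 107). refcount(pp2)=2>1 -> COPY to pp4. 5 ppages; refcounts: pp0:2 pp1:2 pp2:1 pp3:2 pp4:1
Op 3: fork(P1) -> P2. 5 ppages; refcounts: pp0:3 pp1:3 pp2:1 pp3:3 pp4:2
Op 4: write(P0, v1, 144). refcount(pp1)=3>1 -> COPY to pp5. 6 ppages; refcounts: pp0:3 pp1:2 pp2:1 pp3:3 pp4:2 pp5:1
Op 5: read(P0, v3) -> 35. No state change.

Answer: 3 2 1 3 2 1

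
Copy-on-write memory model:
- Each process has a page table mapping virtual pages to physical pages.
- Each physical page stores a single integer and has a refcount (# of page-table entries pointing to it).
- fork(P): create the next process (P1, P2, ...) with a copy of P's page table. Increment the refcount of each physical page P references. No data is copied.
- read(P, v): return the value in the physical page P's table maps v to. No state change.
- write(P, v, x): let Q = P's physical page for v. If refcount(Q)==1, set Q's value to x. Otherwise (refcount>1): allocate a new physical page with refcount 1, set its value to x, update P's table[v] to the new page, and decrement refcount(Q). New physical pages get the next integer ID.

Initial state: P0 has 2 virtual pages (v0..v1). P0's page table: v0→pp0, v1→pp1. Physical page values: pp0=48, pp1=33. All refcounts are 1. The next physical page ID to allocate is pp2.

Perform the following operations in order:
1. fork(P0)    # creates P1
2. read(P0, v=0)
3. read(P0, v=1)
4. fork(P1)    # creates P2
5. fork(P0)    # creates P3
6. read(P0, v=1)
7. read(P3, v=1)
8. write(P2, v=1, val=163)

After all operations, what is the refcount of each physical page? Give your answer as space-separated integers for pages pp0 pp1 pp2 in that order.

Answer: 4 3 1

Derivation:
Op 1: fork(P0) -> P1. 2 ppages; refcounts: pp0:2 pp1:2
Op 2: read(P0, v0) -> 48. No state change.
Op 3: read(P0, v1) -> 33. No state change.
Op 4: fork(P1) -> P2. 2 ppages; refcounts: pp0:3 pp1:3
Op 5: fork(P0) -> P3. 2 ppages; refcounts: pp0:4 pp1:4
Op 6: read(P0, v1) -> 33. No state change.
Op 7: read(P3, v1) -> 33. No state change.
Op 8: write(P2, v1, 163). refcount(pp1)=4>1 -> COPY to pp2. 3 ppages; refcounts: pp0:4 pp1:3 pp2:1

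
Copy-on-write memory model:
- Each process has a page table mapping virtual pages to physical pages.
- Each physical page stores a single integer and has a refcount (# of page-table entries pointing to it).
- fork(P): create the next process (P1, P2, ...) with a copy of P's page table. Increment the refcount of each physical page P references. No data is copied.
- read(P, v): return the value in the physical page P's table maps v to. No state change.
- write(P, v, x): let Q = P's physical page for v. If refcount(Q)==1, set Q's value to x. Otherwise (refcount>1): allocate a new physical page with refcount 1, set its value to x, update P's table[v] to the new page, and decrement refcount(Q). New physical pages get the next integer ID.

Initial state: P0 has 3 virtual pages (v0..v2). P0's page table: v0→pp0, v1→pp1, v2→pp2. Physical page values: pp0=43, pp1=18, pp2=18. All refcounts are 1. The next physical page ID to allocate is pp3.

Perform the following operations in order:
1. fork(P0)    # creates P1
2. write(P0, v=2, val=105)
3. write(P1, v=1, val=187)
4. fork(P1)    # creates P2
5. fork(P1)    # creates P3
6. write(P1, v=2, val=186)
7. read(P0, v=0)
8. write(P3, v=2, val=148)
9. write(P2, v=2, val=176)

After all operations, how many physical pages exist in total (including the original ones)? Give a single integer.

Op 1: fork(P0) -> P1. 3 ppages; refcounts: pp0:2 pp1:2 pp2:2
Op 2: write(P0, v2, 105). refcount(pp2)=2>1 -> COPY to pp3. 4 ppages; refcounts: pp0:2 pp1:2 pp2:1 pp3:1
Op 3: write(P1, v1, 187). refcount(pp1)=2>1 -> COPY to pp4. 5 ppages; refcounts: pp0:2 pp1:1 pp2:1 pp3:1 pp4:1
Op 4: fork(P1) -> P2. 5 ppages; refcounts: pp0:3 pp1:1 pp2:2 pp3:1 pp4:2
Op 5: fork(P1) -> P3. 5 ppages; refcounts: pp0:4 pp1:1 pp2:3 pp3:1 pp4:3
Op 6: write(P1, v2, 186). refcount(pp2)=3>1 -> COPY to pp5. 6 ppages; refcounts: pp0:4 pp1:1 pp2:2 pp3:1 pp4:3 pp5:1
Op 7: read(P0, v0) -> 43. No state change.
Op 8: write(P3, v2, 148). refcount(pp2)=2>1 -> COPY to pp6. 7 ppages; refcounts: pp0:4 pp1:1 pp2:1 pp3:1 pp4:3 pp5:1 pp6:1
Op 9: write(P2, v2, 176). refcount(pp2)=1 -> write in place. 7 ppages; refcounts: pp0:4 pp1:1 pp2:1 pp3:1 pp4:3 pp5:1 pp6:1

Answer: 7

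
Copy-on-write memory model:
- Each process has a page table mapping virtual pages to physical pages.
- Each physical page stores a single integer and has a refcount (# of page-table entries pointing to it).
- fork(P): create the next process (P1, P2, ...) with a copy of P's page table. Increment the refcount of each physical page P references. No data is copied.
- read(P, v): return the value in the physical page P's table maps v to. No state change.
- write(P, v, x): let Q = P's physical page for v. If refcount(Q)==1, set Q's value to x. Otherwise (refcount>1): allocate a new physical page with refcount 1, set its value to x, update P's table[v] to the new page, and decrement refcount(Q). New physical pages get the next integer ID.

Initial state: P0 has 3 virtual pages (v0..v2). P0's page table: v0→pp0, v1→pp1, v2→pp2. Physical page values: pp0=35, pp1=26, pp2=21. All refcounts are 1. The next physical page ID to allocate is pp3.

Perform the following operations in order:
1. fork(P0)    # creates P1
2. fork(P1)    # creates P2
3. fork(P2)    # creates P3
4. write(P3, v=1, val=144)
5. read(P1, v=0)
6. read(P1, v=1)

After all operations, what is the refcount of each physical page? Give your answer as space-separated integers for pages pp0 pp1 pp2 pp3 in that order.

Op 1: fork(P0) -> P1. 3 ppages; refcounts: pp0:2 pp1:2 pp2:2
Op 2: fork(P1) -> P2. 3 ppages; refcounts: pp0:3 pp1:3 pp2:3
Op 3: fork(P2) -> P3. 3 ppages; refcounts: pp0:4 pp1:4 pp2:4
Op 4: write(P3, v1, 144). refcount(pp1)=4>1 -> COPY to pp3. 4 ppages; refcounts: pp0:4 pp1:3 pp2:4 pp3:1
Op 5: read(P1, v0) -> 35. No state change.
Op 6: read(P1, v1) -> 26. No state change.

Answer: 4 3 4 1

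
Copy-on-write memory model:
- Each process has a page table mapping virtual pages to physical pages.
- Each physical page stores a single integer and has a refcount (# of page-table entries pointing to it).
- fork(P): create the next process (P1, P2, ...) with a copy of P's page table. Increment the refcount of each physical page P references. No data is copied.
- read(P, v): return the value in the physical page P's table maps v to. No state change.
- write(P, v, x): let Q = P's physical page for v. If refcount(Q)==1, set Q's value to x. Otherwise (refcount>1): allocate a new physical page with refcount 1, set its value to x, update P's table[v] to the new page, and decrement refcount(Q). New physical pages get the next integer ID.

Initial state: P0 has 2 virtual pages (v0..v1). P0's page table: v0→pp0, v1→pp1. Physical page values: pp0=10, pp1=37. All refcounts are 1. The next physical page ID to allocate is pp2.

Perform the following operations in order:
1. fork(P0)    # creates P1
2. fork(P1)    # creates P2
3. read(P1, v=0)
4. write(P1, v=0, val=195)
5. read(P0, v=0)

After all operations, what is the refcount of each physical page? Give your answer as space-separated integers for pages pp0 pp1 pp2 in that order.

Answer: 2 3 1

Derivation:
Op 1: fork(P0) -> P1. 2 ppages; refcounts: pp0:2 pp1:2
Op 2: fork(P1) -> P2. 2 ppages; refcounts: pp0:3 pp1:3
Op 3: read(P1, v0) -> 10. No state change.
Op 4: write(P1, v0, 195). refcount(pp0)=3>1 -> COPY to pp2. 3 ppages; refcounts: pp0:2 pp1:3 pp2:1
Op 5: read(P0, v0) -> 10. No state change.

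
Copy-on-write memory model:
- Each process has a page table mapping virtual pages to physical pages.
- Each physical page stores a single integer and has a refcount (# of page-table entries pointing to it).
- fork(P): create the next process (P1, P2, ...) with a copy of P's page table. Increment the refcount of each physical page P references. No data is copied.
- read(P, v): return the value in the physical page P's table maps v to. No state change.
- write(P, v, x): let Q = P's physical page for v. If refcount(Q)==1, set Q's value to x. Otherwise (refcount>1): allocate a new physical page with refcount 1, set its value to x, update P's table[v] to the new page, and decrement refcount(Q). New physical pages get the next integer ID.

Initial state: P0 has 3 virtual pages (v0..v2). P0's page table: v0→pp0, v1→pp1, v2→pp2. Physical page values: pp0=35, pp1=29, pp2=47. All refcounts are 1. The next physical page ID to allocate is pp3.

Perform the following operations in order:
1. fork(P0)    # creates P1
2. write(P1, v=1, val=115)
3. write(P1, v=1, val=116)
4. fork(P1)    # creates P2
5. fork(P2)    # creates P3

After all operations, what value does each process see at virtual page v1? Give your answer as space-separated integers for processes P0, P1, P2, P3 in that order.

Answer: 29 116 116 116

Derivation:
Op 1: fork(P0) -> P1. 3 ppages; refcounts: pp0:2 pp1:2 pp2:2
Op 2: write(P1, v1, 115). refcount(pp1)=2>1 -> COPY to pp3. 4 ppages; refcounts: pp0:2 pp1:1 pp2:2 pp3:1
Op 3: write(P1, v1, 116). refcount(pp3)=1 -> write in place. 4 ppages; refcounts: pp0:2 pp1:1 pp2:2 pp3:1
Op 4: fork(P1) -> P2. 4 ppages; refcounts: pp0:3 pp1:1 pp2:3 pp3:2
Op 5: fork(P2) -> P3. 4 ppages; refcounts: pp0:4 pp1:1 pp2:4 pp3:3
P0: v1 -> pp1 = 29
P1: v1 -> pp3 = 116
P2: v1 -> pp3 = 116
P3: v1 -> pp3 = 116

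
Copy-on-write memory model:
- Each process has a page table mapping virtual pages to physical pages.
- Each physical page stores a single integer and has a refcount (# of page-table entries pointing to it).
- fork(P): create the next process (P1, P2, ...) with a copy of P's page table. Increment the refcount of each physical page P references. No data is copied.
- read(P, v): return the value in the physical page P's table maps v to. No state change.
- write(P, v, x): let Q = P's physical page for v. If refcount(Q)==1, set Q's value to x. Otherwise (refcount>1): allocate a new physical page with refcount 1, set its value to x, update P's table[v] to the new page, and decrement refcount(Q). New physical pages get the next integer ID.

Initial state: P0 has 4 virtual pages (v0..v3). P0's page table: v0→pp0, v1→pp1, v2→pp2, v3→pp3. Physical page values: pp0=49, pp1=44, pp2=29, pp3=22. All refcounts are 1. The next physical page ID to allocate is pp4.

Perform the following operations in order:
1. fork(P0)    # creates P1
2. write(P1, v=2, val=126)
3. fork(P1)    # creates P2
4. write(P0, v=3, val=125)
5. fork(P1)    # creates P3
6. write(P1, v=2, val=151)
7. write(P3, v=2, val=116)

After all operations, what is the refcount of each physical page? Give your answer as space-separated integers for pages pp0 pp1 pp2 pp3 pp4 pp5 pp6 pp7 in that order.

Answer: 4 4 1 3 1 1 1 1

Derivation:
Op 1: fork(P0) -> P1. 4 ppages; refcounts: pp0:2 pp1:2 pp2:2 pp3:2
Op 2: write(P1, v2, 126). refcount(pp2)=2>1 -> COPY to pp4. 5 ppages; refcounts: pp0:2 pp1:2 pp2:1 pp3:2 pp4:1
Op 3: fork(P1) -> P2. 5 ppages; refcounts: pp0:3 pp1:3 pp2:1 pp3:3 pp4:2
Op 4: write(P0, v3, 125). refcount(pp3)=3>1 -> COPY to pp5. 6 ppages; refcounts: pp0:3 pp1:3 pp2:1 pp3:2 pp4:2 pp5:1
Op 5: fork(P1) -> P3. 6 ppages; refcounts: pp0:4 pp1:4 pp2:1 pp3:3 pp4:3 pp5:1
Op 6: write(P1, v2, 151). refcount(pp4)=3>1 -> COPY to pp6. 7 ppages; refcounts: pp0:4 pp1:4 pp2:1 pp3:3 pp4:2 pp5:1 pp6:1
Op 7: write(P3, v2, 116). refcount(pp4)=2>1 -> COPY to pp7. 8 ppages; refcounts: pp0:4 pp1:4 pp2:1 pp3:3 pp4:1 pp5:1 pp6:1 pp7:1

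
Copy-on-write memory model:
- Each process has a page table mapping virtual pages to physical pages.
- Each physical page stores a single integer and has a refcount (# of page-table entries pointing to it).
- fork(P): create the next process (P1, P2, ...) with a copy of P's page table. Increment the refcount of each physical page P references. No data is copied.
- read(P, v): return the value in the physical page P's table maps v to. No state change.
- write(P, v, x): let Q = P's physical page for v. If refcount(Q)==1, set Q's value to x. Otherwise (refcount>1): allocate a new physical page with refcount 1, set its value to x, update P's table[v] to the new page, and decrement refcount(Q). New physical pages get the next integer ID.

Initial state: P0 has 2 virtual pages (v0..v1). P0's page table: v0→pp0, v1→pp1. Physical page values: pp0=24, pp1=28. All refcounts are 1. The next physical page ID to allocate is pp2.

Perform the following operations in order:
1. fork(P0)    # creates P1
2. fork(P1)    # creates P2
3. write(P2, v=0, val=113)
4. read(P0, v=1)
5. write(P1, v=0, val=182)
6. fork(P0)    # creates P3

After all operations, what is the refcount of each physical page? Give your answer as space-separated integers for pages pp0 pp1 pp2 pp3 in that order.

Answer: 2 4 1 1

Derivation:
Op 1: fork(P0) -> P1. 2 ppages; refcounts: pp0:2 pp1:2
Op 2: fork(P1) -> P2. 2 ppages; refcounts: pp0:3 pp1:3
Op 3: write(P2, v0, 113). refcount(pp0)=3>1 -> COPY to pp2. 3 ppages; refcounts: pp0:2 pp1:3 pp2:1
Op 4: read(P0, v1) -> 28. No state change.
Op 5: write(P1, v0, 182). refcount(pp0)=2>1 -> COPY to pp3. 4 ppages; refcounts: pp0:1 pp1:3 pp2:1 pp3:1
Op 6: fork(P0) -> P3. 4 ppages; refcounts: pp0:2 pp1:4 pp2:1 pp3:1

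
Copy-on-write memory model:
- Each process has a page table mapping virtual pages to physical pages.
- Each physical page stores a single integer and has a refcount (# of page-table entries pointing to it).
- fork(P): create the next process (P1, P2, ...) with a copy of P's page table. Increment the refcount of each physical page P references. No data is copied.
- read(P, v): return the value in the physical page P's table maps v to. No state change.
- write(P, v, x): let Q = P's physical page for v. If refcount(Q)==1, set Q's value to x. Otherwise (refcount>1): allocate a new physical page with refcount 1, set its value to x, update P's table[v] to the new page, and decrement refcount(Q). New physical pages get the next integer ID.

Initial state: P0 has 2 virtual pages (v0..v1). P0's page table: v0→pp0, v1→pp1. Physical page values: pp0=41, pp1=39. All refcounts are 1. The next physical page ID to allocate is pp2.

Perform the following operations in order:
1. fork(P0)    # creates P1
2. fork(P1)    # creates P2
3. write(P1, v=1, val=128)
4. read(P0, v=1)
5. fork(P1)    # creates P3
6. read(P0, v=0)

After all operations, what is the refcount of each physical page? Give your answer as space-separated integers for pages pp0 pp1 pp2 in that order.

Op 1: fork(P0) -> P1. 2 ppages; refcounts: pp0:2 pp1:2
Op 2: fork(P1) -> P2. 2 ppages; refcounts: pp0:3 pp1:3
Op 3: write(P1, v1, 128). refcount(pp1)=3>1 -> COPY to pp2. 3 ppages; refcounts: pp0:3 pp1:2 pp2:1
Op 4: read(P0, v1) -> 39. No state change.
Op 5: fork(P1) -> P3. 3 ppages; refcounts: pp0:4 pp1:2 pp2:2
Op 6: read(P0, v0) -> 41. No state change.

Answer: 4 2 2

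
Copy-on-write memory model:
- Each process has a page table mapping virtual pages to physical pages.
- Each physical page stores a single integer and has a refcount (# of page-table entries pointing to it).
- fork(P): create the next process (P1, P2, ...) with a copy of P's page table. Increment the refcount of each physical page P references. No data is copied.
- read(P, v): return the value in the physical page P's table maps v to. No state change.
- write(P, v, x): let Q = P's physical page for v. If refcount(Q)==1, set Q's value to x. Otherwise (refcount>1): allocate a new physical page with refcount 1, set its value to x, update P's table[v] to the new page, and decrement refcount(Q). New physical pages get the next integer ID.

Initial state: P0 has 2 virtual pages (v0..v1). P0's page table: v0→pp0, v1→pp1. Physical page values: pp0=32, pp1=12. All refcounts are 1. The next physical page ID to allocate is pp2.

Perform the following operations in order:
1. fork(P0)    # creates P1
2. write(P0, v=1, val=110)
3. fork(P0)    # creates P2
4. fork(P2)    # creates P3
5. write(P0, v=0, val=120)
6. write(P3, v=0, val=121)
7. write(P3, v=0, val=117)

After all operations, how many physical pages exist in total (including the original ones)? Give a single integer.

Op 1: fork(P0) -> P1. 2 ppages; refcounts: pp0:2 pp1:2
Op 2: write(P0, v1, 110). refcount(pp1)=2>1 -> COPY to pp2. 3 ppages; refcounts: pp0:2 pp1:1 pp2:1
Op 3: fork(P0) -> P2. 3 ppages; refcounts: pp0:3 pp1:1 pp2:2
Op 4: fork(P2) -> P3. 3 ppages; refcounts: pp0:4 pp1:1 pp2:3
Op 5: write(P0, v0, 120). refcount(pp0)=4>1 -> COPY to pp3. 4 ppages; refcounts: pp0:3 pp1:1 pp2:3 pp3:1
Op 6: write(P3, v0, 121). refcount(pp0)=3>1 -> COPY to pp4. 5 ppages; refcounts: pp0:2 pp1:1 pp2:3 pp3:1 pp4:1
Op 7: write(P3, v0, 117). refcount(pp4)=1 -> write in place. 5 ppages; refcounts: pp0:2 pp1:1 pp2:3 pp3:1 pp4:1

Answer: 5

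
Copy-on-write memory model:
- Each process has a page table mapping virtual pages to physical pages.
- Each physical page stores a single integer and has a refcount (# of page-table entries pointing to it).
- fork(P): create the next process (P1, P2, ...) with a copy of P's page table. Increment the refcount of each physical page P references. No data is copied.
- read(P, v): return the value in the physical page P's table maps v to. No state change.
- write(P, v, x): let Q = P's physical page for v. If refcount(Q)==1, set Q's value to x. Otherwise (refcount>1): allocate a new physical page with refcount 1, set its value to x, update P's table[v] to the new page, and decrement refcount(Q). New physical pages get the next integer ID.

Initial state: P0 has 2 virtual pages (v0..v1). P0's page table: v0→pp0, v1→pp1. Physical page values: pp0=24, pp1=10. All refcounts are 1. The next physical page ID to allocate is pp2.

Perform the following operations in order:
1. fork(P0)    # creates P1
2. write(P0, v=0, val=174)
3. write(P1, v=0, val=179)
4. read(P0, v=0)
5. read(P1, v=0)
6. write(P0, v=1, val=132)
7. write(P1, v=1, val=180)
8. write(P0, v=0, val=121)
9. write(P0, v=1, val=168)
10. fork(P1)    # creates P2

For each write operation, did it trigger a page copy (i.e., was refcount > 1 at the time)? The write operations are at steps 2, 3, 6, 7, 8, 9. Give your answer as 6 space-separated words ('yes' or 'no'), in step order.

Op 1: fork(P0) -> P1. 2 ppages; refcounts: pp0:2 pp1:2
Op 2: write(P0, v0, 174). refcount(pp0)=2>1 -> COPY to pp2. 3 ppages; refcounts: pp0:1 pp1:2 pp2:1
Op 3: write(P1, v0, 179). refcount(pp0)=1 -> write in place. 3 ppages; refcounts: pp0:1 pp1:2 pp2:1
Op 4: read(P0, v0) -> 174. No state change.
Op 5: read(P1, v0) -> 179. No state change.
Op 6: write(P0, v1, 132). refcount(pp1)=2>1 -> COPY to pp3. 4 ppages; refcounts: pp0:1 pp1:1 pp2:1 pp3:1
Op 7: write(P1, v1, 180). refcount(pp1)=1 -> write in place. 4 ppages; refcounts: pp0:1 pp1:1 pp2:1 pp3:1
Op 8: write(P0, v0, 121). refcount(pp2)=1 -> write in place. 4 ppages; refcounts: pp0:1 pp1:1 pp2:1 pp3:1
Op 9: write(P0, v1, 168). refcount(pp3)=1 -> write in place. 4 ppages; refcounts: pp0:1 pp1:1 pp2:1 pp3:1
Op 10: fork(P1) -> P2. 4 ppages; refcounts: pp0:2 pp1:2 pp2:1 pp3:1

yes no yes no no no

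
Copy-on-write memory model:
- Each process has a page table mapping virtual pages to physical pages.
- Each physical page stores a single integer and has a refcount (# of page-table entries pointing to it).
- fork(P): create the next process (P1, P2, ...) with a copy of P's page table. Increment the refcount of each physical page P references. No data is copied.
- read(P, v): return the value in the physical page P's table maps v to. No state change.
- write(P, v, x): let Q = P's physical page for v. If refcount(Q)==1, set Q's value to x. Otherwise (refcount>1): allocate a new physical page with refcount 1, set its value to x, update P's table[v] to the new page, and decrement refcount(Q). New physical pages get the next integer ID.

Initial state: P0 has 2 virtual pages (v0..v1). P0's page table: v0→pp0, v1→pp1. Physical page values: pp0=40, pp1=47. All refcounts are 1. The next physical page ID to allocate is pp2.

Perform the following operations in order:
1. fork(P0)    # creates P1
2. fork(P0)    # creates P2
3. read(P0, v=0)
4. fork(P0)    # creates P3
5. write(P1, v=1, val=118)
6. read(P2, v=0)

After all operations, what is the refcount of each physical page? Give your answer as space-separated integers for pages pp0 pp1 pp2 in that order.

Op 1: fork(P0) -> P1. 2 ppages; refcounts: pp0:2 pp1:2
Op 2: fork(P0) -> P2. 2 ppages; refcounts: pp0:3 pp1:3
Op 3: read(P0, v0) -> 40. No state change.
Op 4: fork(P0) -> P3. 2 ppages; refcounts: pp0:4 pp1:4
Op 5: write(P1, v1, 118). refcount(pp1)=4>1 -> COPY to pp2. 3 ppages; refcounts: pp0:4 pp1:3 pp2:1
Op 6: read(P2, v0) -> 40. No state change.

Answer: 4 3 1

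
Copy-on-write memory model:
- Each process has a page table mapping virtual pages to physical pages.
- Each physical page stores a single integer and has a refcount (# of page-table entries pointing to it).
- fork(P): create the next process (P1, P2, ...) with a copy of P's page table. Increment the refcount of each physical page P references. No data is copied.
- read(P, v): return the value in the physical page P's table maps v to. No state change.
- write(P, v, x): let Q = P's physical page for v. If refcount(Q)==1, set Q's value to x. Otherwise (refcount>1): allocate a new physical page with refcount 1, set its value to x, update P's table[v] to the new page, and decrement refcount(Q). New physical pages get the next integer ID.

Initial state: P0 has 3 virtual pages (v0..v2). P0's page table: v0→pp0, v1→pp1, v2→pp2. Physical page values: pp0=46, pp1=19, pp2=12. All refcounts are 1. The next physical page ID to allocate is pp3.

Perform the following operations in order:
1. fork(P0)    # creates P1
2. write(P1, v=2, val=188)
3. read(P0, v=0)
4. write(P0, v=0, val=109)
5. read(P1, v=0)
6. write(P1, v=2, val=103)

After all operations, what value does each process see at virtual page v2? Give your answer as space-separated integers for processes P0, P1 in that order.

Answer: 12 103

Derivation:
Op 1: fork(P0) -> P1. 3 ppages; refcounts: pp0:2 pp1:2 pp2:2
Op 2: write(P1, v2, 188). refcount(pp2)=2>1 -> COPY to pp3. 4 ppages; refcounts: pp0:2 pp1:2 pp2:1 pp3:1
Op 3: read(P0, v0) -> 46. No state change.
Op 4: write(P0, v0, 109). refcount(pp0)=2>1 -> COPY to pp4. 5 ppages; refcounts: pp0:1 pp1:2 pp2:1 pp3:1 pp4:1
Op 5: read(P1, v0) -> 46. No state change.
Op 6: write(P1, v2, 103). refcount(pp3)=1 -> write in place. 5 ppages; refcounts: pp0:1 pp1:2 pp2:1 pp3:1 pp4:1
P0: v2 -> pp2 = 12
P1: v2 -> pp3 = 103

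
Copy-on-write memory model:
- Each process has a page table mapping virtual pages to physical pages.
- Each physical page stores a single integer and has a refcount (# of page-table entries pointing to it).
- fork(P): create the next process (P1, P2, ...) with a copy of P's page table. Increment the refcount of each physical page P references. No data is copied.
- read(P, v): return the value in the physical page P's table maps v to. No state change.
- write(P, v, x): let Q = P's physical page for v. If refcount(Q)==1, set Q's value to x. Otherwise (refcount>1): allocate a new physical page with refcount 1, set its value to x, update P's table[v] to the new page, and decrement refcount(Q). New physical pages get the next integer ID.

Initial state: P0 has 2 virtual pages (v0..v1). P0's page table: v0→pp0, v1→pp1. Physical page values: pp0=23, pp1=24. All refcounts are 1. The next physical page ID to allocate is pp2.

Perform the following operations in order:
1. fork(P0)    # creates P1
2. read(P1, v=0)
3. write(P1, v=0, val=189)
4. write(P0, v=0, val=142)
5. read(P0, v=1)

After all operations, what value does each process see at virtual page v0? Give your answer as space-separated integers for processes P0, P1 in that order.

Op 1: fork(P0) -> P1. 2 ppages; refcounts: pp0:2 pp1:2
Op 2: read(P1, v0) -> 23. No state change.
Op 3: write(P1, v0, 189). refcount(pp0)=2>1 -> COPY to pp2. 3 ppages; refcounts: pp0:1 pp1:2 pp2:1
Op 4: write(P0, v0, 142). refcount(pp0)=1 -> write in place. 3 ppages; refcounts: pp0:1 pp1:2 pp2:1
Op 5: read(P0, v1) -> 24. No state change.
P0: v0 -> pp0 = 142
P1: v0 -> pp2 = 189

Answer: 142 189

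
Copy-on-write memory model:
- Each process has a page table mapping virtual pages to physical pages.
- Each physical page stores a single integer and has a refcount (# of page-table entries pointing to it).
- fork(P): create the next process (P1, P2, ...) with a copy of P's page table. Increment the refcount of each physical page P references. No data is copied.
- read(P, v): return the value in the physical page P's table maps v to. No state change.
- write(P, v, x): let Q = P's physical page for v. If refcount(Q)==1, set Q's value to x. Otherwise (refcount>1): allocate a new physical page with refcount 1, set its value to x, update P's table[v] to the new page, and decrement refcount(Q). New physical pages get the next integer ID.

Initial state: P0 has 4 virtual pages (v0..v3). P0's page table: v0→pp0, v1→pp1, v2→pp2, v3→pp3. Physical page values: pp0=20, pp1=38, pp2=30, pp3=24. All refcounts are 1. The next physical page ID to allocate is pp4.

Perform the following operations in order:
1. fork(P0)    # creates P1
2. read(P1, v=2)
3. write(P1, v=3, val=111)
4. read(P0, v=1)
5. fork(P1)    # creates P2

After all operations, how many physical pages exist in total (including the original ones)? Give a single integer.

Op 1: fork(P0) -> P1. 4 ppages; refcounts: pp0:2 pp1:2 pp2:2 pp3:2
Op 2: read(P1, v2) -> 30. No state change.
Op 3: write(P1, v3, 111). refcount(pp3)=2>1 -> COPY to pp4. 5 ppages; refcounts: pp0:2 pp1:2 pp2:2 pp3:1 pp4:1
Op 4: read(P0, v1) -> 38. No state change.
Op 5: fork(P1) -> P2. 5 ppages; refcounts: pp0:3 pp1:3 pp2:3 pp3:1 pp4:2

Answer: 5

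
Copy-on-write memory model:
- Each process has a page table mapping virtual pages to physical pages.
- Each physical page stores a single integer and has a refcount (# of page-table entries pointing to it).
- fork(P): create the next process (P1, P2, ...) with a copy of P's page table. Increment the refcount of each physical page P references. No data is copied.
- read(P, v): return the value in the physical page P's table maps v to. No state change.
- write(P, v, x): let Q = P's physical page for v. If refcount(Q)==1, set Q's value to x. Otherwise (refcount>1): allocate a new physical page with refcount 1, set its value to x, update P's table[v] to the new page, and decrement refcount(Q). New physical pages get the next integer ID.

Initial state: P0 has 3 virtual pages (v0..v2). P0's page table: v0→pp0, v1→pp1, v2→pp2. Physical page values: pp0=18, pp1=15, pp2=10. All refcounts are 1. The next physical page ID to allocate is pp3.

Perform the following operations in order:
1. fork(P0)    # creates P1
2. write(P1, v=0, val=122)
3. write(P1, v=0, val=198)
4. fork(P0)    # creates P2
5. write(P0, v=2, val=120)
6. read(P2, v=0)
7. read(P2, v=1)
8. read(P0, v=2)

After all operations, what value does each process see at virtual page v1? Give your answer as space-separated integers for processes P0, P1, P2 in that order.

Answer: 15 15 15

Derivation:
Op 1: fork(P0) -> P1. 3 ppages; refcounts: pp0:2 pp1:2 pp2:2
Op 2: write(P1, v0, 122). refcount(pp0)=2>1 -> COPY to pp3. 4 ppages; refcounts: pp0:1 pp1:2 pp2:2 pp3:1
Op 3: write(P1, v0, 198). refcount(pp3)=1 -> write in place. 4 ppages; refcounts: pp0:1 pp1:2 pp2:2 pp3:1
Op 4: fork(P0) -> P2. 4 ppages; refcounts: pp0:2 pp1:3 pp2:3 pp3:1
Op 5: write(P0, v2, 120). refcount(pp2)=3>1 -> COPY to pp4. 5 ppages; refcounts: pp0:2 pp1:3 pp2:2 pp3:1 pp4:1
Op 6: read(P2, v0) -> 18. No state change.
Op 7: read(P2, v1) -> 15. No state change.
Op 8: read(P0, v2) -> 120. No state change.
P0: v1 -> pp1 = 15
P1: v1 -> pp1 = 15
P2: v1 -> pp1 = 15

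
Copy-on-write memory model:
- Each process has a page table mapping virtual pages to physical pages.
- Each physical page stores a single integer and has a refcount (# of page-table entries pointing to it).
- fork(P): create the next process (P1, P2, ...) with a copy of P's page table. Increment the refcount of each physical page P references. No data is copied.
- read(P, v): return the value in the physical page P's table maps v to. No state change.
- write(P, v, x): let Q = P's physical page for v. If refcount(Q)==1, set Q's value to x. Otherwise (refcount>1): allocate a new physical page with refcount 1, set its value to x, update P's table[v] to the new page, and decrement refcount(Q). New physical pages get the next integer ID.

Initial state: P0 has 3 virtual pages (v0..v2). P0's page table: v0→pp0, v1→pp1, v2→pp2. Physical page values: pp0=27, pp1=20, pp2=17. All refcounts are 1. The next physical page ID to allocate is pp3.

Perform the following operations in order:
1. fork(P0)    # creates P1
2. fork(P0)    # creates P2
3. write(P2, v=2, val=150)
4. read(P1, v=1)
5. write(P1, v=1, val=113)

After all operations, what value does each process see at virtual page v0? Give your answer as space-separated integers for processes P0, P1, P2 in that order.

Op 1: fork(P0) -> P1. 3 ppages; refcounts: pp0:2 pp1:2 pp2:2
Op 2: fork(P0) -> P2. 3 ppages; refcounts: pp0:3 pp1:3 pp2:3
Op 3: write(P2, v2, 150). refcount(pp2)=3>1 -> COPY to pp3. 4 ppages; refcounts: pp0:3 pp1:3 pp2:2 pp3:1
Op 4: read(P1, v1) -> 20. No state change.
Op 5: write(P1, v1, 113). refcount(pp1)=3>1 -> COPY to pp4. 5 ppages; refcounts: pp0:3 pp1:2 pp2:2 pp3:1 pp4:1
P0: v0 -> pp0 = 27
P1: v0 -> pp0 = 27
P2: v0 -> pp0 = 27

Answer: 27 27 27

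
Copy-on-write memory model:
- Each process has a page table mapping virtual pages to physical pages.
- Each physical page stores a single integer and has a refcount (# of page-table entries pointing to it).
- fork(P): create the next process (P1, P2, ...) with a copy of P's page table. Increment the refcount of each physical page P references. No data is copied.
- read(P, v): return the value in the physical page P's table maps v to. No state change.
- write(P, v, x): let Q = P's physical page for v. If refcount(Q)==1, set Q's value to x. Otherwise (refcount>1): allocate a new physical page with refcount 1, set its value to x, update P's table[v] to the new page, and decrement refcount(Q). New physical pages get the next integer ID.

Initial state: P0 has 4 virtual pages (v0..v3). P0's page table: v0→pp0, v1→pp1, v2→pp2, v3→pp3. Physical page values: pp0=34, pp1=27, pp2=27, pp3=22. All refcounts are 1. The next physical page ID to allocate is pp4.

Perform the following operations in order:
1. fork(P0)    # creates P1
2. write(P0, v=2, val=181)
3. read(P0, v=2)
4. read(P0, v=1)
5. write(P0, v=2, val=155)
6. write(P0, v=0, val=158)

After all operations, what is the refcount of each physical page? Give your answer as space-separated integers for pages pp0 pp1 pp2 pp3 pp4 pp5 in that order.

Op 1: fork(P0) -> P1. 4 ppages; refcounts: pp0:2 pp1:2 pp2:2 pp3:2
Op 2: write(P0, v2, 181). refcount(pp2)=2>1 -> COPY to pp4. 5 ppages; refcounts: pp0:2 pp1:2 pp2:1 pp3:2 pp4:1
Op 3: read(P0, v2) -> 181. No state change.
Op 4: read(P0, v1) -> 27. No state change.
Op 5: write(P0, v2, 155). refcount(pp4)=1 -> write in place. 5 ppages; refcounts: pp0:2 pp1:2 pp2:1 pp3:2 pp4:1
Op 6: write(P0, v0, 158). refcount(pp0)=2>1 -> COPY to pp5. 6 ppages; refcounts: pp0:1 pp1:2 pp2:1 pp3:2 pp4:1 pp5:1

Answer: 1 2 1 2 1 1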